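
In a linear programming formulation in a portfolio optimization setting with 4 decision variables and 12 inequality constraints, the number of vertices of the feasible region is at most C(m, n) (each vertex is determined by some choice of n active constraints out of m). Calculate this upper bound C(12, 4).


Each vertex corresponds to some choice of n active constraints out of m, so the number of vertices is at most C(m, n) = m! / (n!(m-n)!).
m = 12, n = 4
Numerator: 12 * 11 * 10 * 9
Denominator: 4! = 24
C(12, 4) = 495


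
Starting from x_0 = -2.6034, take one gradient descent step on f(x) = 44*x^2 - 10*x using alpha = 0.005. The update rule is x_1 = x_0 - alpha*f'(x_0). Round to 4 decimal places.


We compute the gradient at x_0 and apply the update.
f'(x) = 88*x - 10
f'(-2.6034) = 88*-2.6034 - 10 = -239.0992
x_1 = -2.6034 - 0.005*-239.0992 = -1.4079


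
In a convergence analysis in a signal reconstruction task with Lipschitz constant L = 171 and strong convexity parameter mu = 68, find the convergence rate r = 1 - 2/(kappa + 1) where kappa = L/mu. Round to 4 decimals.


Step 1: Compute the condition number.
kappa = L/mu = 171/68 = 2.5147
Step 2: Compute the convergence rate.
r = 1 - 2/(kappa + 1) = 1 - 2*mu/(L + mu) = (L - mu)/(L + mu) = 103/239 = 0.431


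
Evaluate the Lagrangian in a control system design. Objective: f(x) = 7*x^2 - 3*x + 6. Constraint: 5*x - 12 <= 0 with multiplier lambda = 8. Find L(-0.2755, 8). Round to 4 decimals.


Step 1: Evaluate f(x).
f(-0.2755) = 7*(-0.2755)^2 - 3*(-0.2755) + 6 = 7.3578
Step 2: Evaluate g(x).
g(-0.2755) = 5*-0.2755 - 12 = -13.3775
Step 3: Compute Lagrangian.
L = 7.3578 + 8*-13.3775 = -99.6622


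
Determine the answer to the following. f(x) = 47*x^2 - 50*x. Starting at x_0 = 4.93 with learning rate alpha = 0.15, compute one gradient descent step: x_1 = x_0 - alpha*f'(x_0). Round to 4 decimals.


We compute the gradient at x_0 and apply the update.
f'(x) = 94*x - 50
f'(4.93) = 94*4.93 - 50 = 413.42
x_1 = 4.93 - 0.15*413.42 = -57.083


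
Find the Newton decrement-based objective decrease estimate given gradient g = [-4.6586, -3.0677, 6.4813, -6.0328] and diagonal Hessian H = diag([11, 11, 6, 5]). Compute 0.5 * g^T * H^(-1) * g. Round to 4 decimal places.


Step 1: H is diagonal, so H^(-1) * g = [-0.4235, -0.2789, 1.0802, -1.2066].
Step 2: g^T H^(-1) g = sum_i g_i^2 / H_ii
  = (-4.6586)^2/11 + (-3.0677)^2/11 + (6.4813)^2/6 + (-6.0328)^2/5
  = 1.973 + 0.8555 + 7.0012 + 7.2789 = 17.1086
Step 3: Objective decrease = 0.5 * g^T H^(-1) g = 8.5543


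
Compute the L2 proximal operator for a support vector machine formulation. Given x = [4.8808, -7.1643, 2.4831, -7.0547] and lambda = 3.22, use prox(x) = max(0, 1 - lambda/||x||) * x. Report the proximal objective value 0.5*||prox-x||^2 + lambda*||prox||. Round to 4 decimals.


Step 1: Compute ||x||.
||x|| = 11.4492
Step 2: Compute scaling factor.
scale = max(0, 1 - 3.22/11.4492) = 0.7188
Step 3: prox(x) = [3.5081, -5.1494, 1.7847, -5.0706]
||prox(x)|| = 8.2292
Step 4: Proximal objective.
0.5*||prox-x||^2 = 5.1842
lambda*||prox|| = 26.498
Total = 31.6822


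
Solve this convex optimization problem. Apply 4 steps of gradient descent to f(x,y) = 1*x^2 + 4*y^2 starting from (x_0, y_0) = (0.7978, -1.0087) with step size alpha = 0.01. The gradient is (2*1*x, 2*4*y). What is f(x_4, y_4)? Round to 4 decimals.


Gradient descent on f(x,y) = 1*x^2 + 4*y^2.
Starting point: (0.7978, -1.0087), alpha = 0.01
Step 1: grad_x = 2*1*0.7978 = 1.5956, grad_y = 2*4*-1.0087 = -8.0696
  x_1 = 0.7978 - 0.01*1.5956 = 0.7818
  y_1 = -1.0087 - 0.01*-8.0696 = -0.928
Step 2: grad_x = 2*1*0.7818 = 1.5637, grad_y = 2*4*-0.928 = -7.424
  x_2 = 0.7818 - 0.01*1.5637 = 0.7662
  y_2 = -0.928 - 0.01*-7.424 = -0.8538
Step 3: grad_x = 2*1*0.7662 = 1.5324, grad_y = 2*4*-0.8538 = -6.8301
  x_3 = 0.7662 - 0.01*1.5324 = 0.7509
  y_3 = -0.8538 - 0.01*-6.8301 = -0.7855
Step 4: grad_x = 2*1*0.7509 = 1.5018, grad_y = 2*4*-0.7855 = -6.2837
  x_4 = 0.7509 - 0.01*1.5018 = 0.7359
  y_4 = -0.7855 - 0.01*-6.2837 = -0.7226
f(0.7359, -0.7226) = 1*0.7359^2 + 4*(-0.7226)^2 = 2.6302


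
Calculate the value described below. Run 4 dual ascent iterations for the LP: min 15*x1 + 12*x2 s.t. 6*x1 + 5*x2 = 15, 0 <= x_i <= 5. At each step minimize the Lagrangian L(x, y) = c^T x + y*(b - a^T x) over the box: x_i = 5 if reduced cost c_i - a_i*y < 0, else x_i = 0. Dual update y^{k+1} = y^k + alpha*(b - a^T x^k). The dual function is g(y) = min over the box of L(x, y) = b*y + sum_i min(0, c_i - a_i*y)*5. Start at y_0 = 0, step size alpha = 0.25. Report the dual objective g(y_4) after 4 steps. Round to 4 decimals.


Dual ascent for LP: min 15*x1 + 12*x2, 6*x1 + 5*x2 = 15, 0 <= x_i <= 5
Step 1: y^k = 0.0, reduced costs: (15.0, 12.0)
  x^k = (0.0, 0.0), subgradient = b - a^T x = 15.0
  y^{k+1} = 0.0 + 0.25*15.0 = 3.75
Step 2: y^k = 3.75, reduced costs: (-7.5, -6.75)
  x^k = (5.0, 5.0), subgradient = b - a^T x = -40.0
  y^{k+1} = 3.75 + 0.25*-40.0 = -6.25
Step 3: y^k = -6.25, reduced costs: (52.5, 43.25)
  x^k = (0.0, 0.0), subgradient = b - a^T x = 15.0
  y^{k+1} = -6.25 + 0.25*15.0 = -2.5
Step 4: y^k = -2.5, reduced costs: (30.0, 24.5)
  x^k = (0.0, 0.0), subgradient = b - a^T x = 15.0
  y^{k+1} = -2.5 + 0.25*15.0 = 1.25
Dual objective at y_4 = 1.25: reduced costs (7.5, 5.75), box minimizer x = (0.0, 0.0)
g(y_4) = b*y + (c1 - a1*y)*x1 + (c2 - a2*y)*x2 = 15*1.25 + 7.5*0.0 + 5.75*0.0 = 18.75 + 0.0 + 0.0 = 18.75


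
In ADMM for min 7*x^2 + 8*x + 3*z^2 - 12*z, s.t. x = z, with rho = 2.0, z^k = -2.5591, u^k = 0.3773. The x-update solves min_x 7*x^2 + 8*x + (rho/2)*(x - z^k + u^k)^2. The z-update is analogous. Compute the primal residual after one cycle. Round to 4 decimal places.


ADMM iteration with rho = 2.0, z^k = -2.5591, u^k = 0.3773
Step 1: x-update.
Minimize 7*x^2 + 8*x + (2.0/2)*(x + 2.5591 + 0.3773)^2
FOC: (2*7 + 2.0)*x = -8 + 2.0*(-2.5591 - 0.3773)
x^{k+1} = -0.8671
Step 2: z-update.
Minimize 3*z^2 - 12*z + (2.0/2)*(-0.8671 - z + 0.3773)^2
FOC: (2*3 + 2.0)*z = 12 + 2.0*(-0.8671 + 0.3773)
z^{k+1} = 1.3776
Step 3: u-update.
u^{k+1} = 0.3773 - 0.8671 - 1.3776 = -1.8673
Step 4: Primal residual = |-0.8671 - 1.3776| = 2.2446


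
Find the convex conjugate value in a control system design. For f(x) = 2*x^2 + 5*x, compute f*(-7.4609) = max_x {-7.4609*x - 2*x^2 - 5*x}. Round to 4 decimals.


f*(y) = sup_x {y*x - a*x^2 - b*x} = sup_x {(y-b)*x - a*x^2}
FOC: (y - b) - 2a*x = 0 => x* = (y - b)/(2a)
x* = (-7.4609 - 5)/(2*2) = -3.1152
f*(-7.4609) = (y-b)^2/(4a) = (-7.4609 - 5)^2/(4*2)
= 155.274/8 = 19.4093


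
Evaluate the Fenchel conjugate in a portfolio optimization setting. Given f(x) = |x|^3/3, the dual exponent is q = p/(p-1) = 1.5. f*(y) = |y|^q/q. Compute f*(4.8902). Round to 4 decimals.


The conjugate exponent q satisfies 1/p + 1/q = 1.
p = 3, so q = 3/(3 - 1) = 1.5
|y|^q = 4.8902^1.5 = 10.8141
f*(4.8902) = 10.8141 / 1.5 = 7.2094


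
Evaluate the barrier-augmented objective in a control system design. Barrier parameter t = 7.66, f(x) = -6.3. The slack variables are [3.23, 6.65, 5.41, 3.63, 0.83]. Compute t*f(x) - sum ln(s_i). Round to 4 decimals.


Step 1: Compute log-barrier.
ln values: [1.1725, 1.8946, 1.6882, 1.2892, -0.1863]
phi = -(1.1725 + 1.8946 + 1.6882 + 1.2892 - 0.1863) = -5.8583
Step 2: Compute augmented objective.
t*f(x) = 7.66*-6.3 = -48.258
Total = -48.258 - 5.8583 = -54.1163


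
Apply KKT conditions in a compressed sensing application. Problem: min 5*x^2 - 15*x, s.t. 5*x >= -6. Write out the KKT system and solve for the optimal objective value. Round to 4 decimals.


Step 1: Try lambda = 0 (constraint inactive).
Stationarity: 2*5*x - 15 = 0
x* = 15/(2*5) = 1.5
Check constraint: 5*1.5 = 7.5 >= -6 -- satisfied.
Step 2: Compute optimal value.
f(x*) = 5*1.5^2 - 15*1.5 = -11.25


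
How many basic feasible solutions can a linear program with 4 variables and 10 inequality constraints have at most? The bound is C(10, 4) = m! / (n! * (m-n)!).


Each vertex corresponds to some choice of n active constraints out of m, so the number of vertices is at most C(m, n) = m! / (n!(m-n)!).
m = 10, n = 4
Numerator: 10 * 9 * 8 * 7
Denominator: 4! = 24
C(10, 4) = 210


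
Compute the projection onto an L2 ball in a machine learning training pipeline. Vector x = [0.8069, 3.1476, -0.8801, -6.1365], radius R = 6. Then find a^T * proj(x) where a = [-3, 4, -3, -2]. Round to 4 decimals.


Step 1: Compute ||x|| (intermediates to 6 decimals).
||x|| = sqrt(0.8069^2 + 3.1476^2 + (-0.8801)^2 + (-6.1365)^2) = 6.999263
Step 2: Project.
Since ||x|| > R, scale = R/||x|| = 6/6.999263 = 0.857233, proj(x) = scale * x
proj(x) = [0.691701, 2.698227, -0.754451, -5.26041]
Step 3: Dot product.
a^T * proj(x) = -3*0.691701 + 4*2.698227 - 3*(-0.754451) - 2*(-5.26041) = 21.502


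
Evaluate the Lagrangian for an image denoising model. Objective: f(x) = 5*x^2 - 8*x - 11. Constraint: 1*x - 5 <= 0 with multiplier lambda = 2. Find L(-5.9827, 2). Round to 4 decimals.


Step 1: Evaluate f(x).
f(-5.9827) = 5*(-5.9827)^2 - 8*(-5.9827) - 11 = 215.8251
Step 2: Evaluate g(x).
g(-5.9827) = 1*-5.9827 - 5 = -10.9827
Step 3: Compute Lagrangian.
L = 215.8251 + 2*-10.9827 = 193.8597


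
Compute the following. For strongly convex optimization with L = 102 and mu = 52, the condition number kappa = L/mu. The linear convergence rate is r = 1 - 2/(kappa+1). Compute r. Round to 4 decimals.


Step 1: Compute the condition number.
kappa = L/mu = 102/52 = 1.9615
Step 2: Compute the convergence rate.
r = 1 - 2/(kappa + 1) = 1 - 2*mu/(L + mu) = (L - mu)/(L + mu) = 50/154 = 0.3247


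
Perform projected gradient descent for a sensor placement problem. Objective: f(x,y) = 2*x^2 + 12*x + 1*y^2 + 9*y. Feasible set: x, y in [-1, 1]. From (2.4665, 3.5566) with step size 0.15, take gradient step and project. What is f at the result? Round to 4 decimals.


Step 1: Compute gradient at (2.4665, 3.5566).
grad_x = 2*2*2.4665 + 12 = 21.866
grad_y = 2*1*3.5566 + 9 = 16.1132
Step 2: Gradient step.
x_raw = 2.4665 - 0.15*21.866 = -0.8134
y_raw = 3.5566 - 0.15*16.1132 = 1.1396
Step 3: Project onto [-1, 1].
x_proj = clip(-0.8134) = -0.8134
y_proj = clip(1.1396) = 1.0
Step 4: Evaluate f.
f(-0.8134, 1.0) = 1.5624


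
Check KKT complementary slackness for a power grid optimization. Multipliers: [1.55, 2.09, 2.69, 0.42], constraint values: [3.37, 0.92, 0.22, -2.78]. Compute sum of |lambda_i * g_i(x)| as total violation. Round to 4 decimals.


KKT complementary slackness check:
lambda_1 * g_1 = 1.55 * 3.37 = 5.2235
lambda_2 * g_2 = 2.09 * 0.92 = 1.9228
lambda_3 * g_3 = 2.69 * 0.22 = 0.5918
lambda_4 * g_4 = 0.42 * -2.78 = -1.1676
Total violation = 5.2235 + 1.9228 + 0.5918 + 1.1676 = 8.9057


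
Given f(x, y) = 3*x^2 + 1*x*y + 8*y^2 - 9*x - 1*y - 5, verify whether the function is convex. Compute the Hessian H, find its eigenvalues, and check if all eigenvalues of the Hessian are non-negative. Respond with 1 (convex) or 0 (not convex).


The Hessian of f(x,y) = 3*x^2 + 1*x*y + 8*y^2 - 9*x - 1*y - 5 is:
H = [[6, 1], [1, 16]]
Trace = 6 + 16 = 22
Determinant = 6*16 - (1)^2 = 95
Discriminant = (22)^2 - 4*95 = 104.0
Eigenvalues: lambda_1 = 5.901, lambda_2 = 16.099
The function is convex.

1


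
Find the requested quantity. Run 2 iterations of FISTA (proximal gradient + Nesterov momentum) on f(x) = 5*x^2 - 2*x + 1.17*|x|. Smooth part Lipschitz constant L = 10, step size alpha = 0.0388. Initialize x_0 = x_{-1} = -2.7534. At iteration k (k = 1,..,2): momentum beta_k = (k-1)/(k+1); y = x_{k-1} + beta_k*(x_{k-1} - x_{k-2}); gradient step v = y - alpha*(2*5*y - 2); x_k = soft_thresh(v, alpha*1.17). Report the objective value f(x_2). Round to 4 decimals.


FISTA on f(x) = 5*x^2 - 2*x + 1.17*|x|
L = 10, alpha = 0.0388
Iteration 1: beta = 0.0, y = -2.7534 + 0.0*(-2.7534 + 2.7534) = -2.7534
  grad(y) = -29.534, v = y - alpha*grad = -1.6075
  prox(v) = soft_thresh(-1.6075, 0.0454) = -1.5621
Iteration 2: beta = 0.3333, y = -1.5621 + 0.3333*(-1.5621 + 2.7534) = -1.165
  grad(y) = -13.6498, v = y - alpha*grad = -0.6354
  prox(v) = soft_thresh(-0.6354, 0.0454) = -0.59
f(x_2) = 5*(-0.59)^2 - 2*(-0.59) + 1.17*|-0.59| = 3.6105


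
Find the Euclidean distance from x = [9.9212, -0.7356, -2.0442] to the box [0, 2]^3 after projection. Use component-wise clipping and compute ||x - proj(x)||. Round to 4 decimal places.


Project each component onto [0, 2].
clip(9.9212) = 2.0, clip(-0.7356) = 0.0, clip(-2.0442) = 0.0
Projection = [2.0, 0.0, 0.0]
Squared diffs: [62.7454, 0.5411, 4.1788]
Distance = sqrt(67.4653) = 8.2137


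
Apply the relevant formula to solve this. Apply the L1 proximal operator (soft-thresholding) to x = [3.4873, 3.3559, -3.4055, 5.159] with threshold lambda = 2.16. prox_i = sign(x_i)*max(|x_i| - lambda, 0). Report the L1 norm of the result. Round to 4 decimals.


Soft-thresholding with lambda = 2.16:
prox(3.4873) = sign(3.4873)*max(|3.4873| - 2.16, 0) = 1.3273
prox(3.3559) = sign(3.3559)*max(|3.3559| - 2.16, 0) = 1.1959
prox(-3.4055) = sign(-3.4055)*max(|-3.4055| - 2.16, 0) = -1.2455
prox(5.159) = sign(5.159)*max(|5.159| - 2.16, 0) = 2.999
prox(x) = [1.3273, 1.1959, -1.2455, 2.999]
||prox(x)||_1 = 1.3273 + 1.1959 + 1.2455 + 2.999 = 6.7677


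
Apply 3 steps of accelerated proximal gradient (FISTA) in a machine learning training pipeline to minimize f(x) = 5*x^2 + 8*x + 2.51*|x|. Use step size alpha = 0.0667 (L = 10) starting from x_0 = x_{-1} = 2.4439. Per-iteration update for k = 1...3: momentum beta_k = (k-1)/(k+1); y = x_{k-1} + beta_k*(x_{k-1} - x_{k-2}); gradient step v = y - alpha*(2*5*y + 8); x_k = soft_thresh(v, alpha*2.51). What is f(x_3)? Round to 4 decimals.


FISTA on f(x) = 5*x^2 + 8*x + 2.51*|x|
L = 10, alpha = 0.0667
Iteration 1: beta = 0.0, y = 2.4439 + 0.0*(2.4439 - 2.4439) = 2.4439
  grad(y) = 32.439, v = y - alpha*grad = 0.2802
  prox(v) = soft_thresh(0.2802, 0.1674) = 0.1128
Iteration 2: beta = 0.3333, y = 0.1128 + 0.3333*(0.1128 - 2.4439) = -0.6642
  grad(y) = 1.3577, v = y - alpha*grad = -0.7548
  prox(v) = soft_thresh(-0.7548, 0.1674) = -0.5874
Iteration 3: beta = 0.5, y = -0.5874 + 0.5*(-0.5874 - 0.1128) = -0.9375
  grad(y) = -1.3746, v = y - alpha*grad = -0.8458
  prox(v) = soft_thresh(-0.8458, 0.1674) = -0.6784
f(x_3) = 5*(-0.6784)^2 + 8*(-0.6784) + 2.51*|-0.6784| = -1.4233


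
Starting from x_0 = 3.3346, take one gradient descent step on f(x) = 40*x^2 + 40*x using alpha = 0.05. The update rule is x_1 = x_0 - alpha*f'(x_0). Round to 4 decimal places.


We compute the gradient at x_0 and apply the update.
f'(x) = 80*x + 40
f'(3.3346) = 80*3.3346 + 40 = 306.768
x_1 = 3.3346 - 0.05*306.768 = -12.0038


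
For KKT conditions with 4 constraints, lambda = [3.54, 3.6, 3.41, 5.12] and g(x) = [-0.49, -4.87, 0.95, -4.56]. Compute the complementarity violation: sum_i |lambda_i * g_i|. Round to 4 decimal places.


KKT complementary slackness check:
lambda_1 * g_1 = 3.54 * -0.49 = -1.7346
lambda_2 * g_2 = 3.6 * -4.87 = -17.532
lambda_3 * g_3 = 3.41 * 0.95 = 3.2395
lambda_4 * g_4 = 5.12 * -4.56 = -23.3472
Total violation = 1.7346 + 17.532 + 3.2395 + 23.3472 = 45.8533


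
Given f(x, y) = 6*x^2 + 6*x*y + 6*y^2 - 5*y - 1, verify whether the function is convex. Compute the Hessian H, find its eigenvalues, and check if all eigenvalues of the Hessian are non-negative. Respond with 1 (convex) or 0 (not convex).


The Hessian of f(x,y) = 6*x^2 + 6*x*y + 6*y^2 - 5*y - 1 is:
H = [[12, 6], [6, 12]]
Trace = 12 + 12 = 24
Determinant = 12*12 - (6)^2 = 108
Discriminant = (24)^2 - 4*108 = 144.0
Eigenvalues: lambda_1 = 6.0, lambda_2 = 18.0
The function is convex.

1


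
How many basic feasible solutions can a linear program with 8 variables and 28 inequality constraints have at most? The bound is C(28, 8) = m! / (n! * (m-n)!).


Each vertex corresponds to some choice of n active constraints out of m, so the number of vertices is at most C(m, n) = m! / (n!(m-n)!).
m = 28, n = 8
Numerator: 28 * 27 * 26 * 25 * 24 * 23 * 22 * 21
Denominator: 8! = 40320
C(28, 8) = 3108105


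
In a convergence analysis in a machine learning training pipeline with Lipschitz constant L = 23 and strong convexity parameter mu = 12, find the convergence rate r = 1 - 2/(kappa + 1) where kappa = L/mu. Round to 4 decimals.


Step 1: Compute the condition number.
kappa = L/mu = 23/12 = 1.9167
Step 2: Compute the convergence rate.
r = 1 - 2/(kappa + 1) = 1 - 2*mu/(L + mu) = (L - mu)/(L + mu) = 11/35 = 0.3143


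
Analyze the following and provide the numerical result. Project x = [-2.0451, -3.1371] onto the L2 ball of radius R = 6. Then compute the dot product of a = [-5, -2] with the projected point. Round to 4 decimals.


Step 1: Compute ||x|| (intermediates to 6 decimals).
||x|| = sqrt((-2.0451)^2 + (-3.1371)^2) = 3.744841
Step 2: Project.
Since ||x|| <= R, proj = x (no scaling needed).
proj(x) = [-2.0451, -3.1371]
Step 3: Dot product.
a^T * proj(x) = -5*(-2.0451) - 2*(-3.1371) = 16.4997


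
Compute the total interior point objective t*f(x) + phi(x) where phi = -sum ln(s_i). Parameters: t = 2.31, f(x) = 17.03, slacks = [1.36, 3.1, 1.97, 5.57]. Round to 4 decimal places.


Step 1: Compute log-barrier.
ln values: [0.3075, 1.1314, 0.678, 1.7174]
phi = -(0.3075 + 1.1314 + 0.678 + 1.7174) = -3.8343
Step 2: Compute augmented objective.
t*f(x) = 2.31*17.03 = 39.3393
Total = 39.3393 - 3.8343 = 35.505


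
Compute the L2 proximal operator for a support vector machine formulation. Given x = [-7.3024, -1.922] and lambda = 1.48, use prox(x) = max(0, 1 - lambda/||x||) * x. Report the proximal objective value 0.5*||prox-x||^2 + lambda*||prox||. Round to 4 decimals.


Step 1: Compute ||x||.
||x|| = 7.5511
Step 2: Compute scaling factor.
scale = max(0, 1 - 1.48/7.5511) = 0.804
Step 3: prox(x) = [-5.8711, -1.5453]
||prox(x)|| = 6.0711
Step 4: Proximal objective.
0.5*||prox-x||^2 = 1.0952
lambda*||prox|| = 8.9852
Total = 10.0804


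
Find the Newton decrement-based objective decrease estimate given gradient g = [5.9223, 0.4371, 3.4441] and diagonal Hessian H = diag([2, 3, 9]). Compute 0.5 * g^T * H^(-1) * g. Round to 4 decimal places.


Step 1: H is diagonal, so H^(-1) * g = [2.9612, 0.1457, 0.3827].
Step 2: g^T H^(-1) g = sum_i g_i^2 / H_ii
  = (5.9223)^2/2 + (0.4371)^2/3 + (3.4441)^2/9
  = 17.5368 + 0.0637 + 1.318 = 18.9185
Step 3: Objective decrease = 0.5 * g^T H^(-1) g = 9.4592


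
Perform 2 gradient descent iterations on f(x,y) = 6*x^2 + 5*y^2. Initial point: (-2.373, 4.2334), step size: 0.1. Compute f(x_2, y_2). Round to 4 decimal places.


Gradient descent on f(x,y) = 6*x^2 + 5*y^2.
Starting point: (-2.373, 4.2334), alpha = 0.1
Step 1: grad_x = 2*6*-2.373 = -28.476, grad_y = 2*5*4.2334 = 42.334
  x_1 = -2.373 - 0.1*-28.476 = 0.4746
  y_1 = 4.2334 - 0.1*42.334 = 0.0
Step 2: grad_x = 2*6*0.4746 = 5.6952, grad_y = 2*5*0.0 = 0.0
  x_2 = 0.4746 - 0.1*5.6952 = -0.0949
  y_2 = 0.0 - 0.1*0.0 = 0.0
f(-0.0949, 0.0) = 6*(-0.0949)^2 + 5*0.0^2 = 0.0541


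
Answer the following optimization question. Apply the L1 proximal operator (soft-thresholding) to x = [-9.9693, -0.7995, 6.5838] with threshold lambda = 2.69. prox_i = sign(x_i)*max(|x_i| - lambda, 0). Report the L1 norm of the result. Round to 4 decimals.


Soft-thresholding with lambda = 2.69:
prox(-9.9693) = sign(-9.9693)*max(|-9.9693| - 2.69, 0) = -7.2793
prox(-0.7995) = sign(-0.7995)*max(|-0.7995| - 2.69, 0) = 0.0
prox(6.5838) = sign(6.5838)*max(|6.5838| - 2.69, 0) = 3.8938
prox(x) = [-7.2793, 0.0, 3.8938]
||prox(x)||_1 = 7.2793 + 0.0 + 3.8938 = 11.1731


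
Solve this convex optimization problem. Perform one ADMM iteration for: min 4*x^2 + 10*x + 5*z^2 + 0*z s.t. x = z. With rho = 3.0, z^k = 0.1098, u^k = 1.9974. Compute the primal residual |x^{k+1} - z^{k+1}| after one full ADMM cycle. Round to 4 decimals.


ADMM iteration with rho = 3.0, z^k = 0.1098, u^k = 1.9974
Step 1: x-update.
Minimize 4*x^2 + 10*x + (3.0/2)*(x - 0.1098 + 1.9974)^2
FOC: (2*4 + 3.0)*x = -10 + 3.0*(0.1098 - 1.9974)
x^{k+1} = -1.4239
Step 2: z-update.
Minimize 5*z^2 + 0*z + (3.0/2)*(-1.4239 - z + 1.9974)^2
FOC: (2*5 + 3.0)*z = 0 + 3.0*(-1.4239 + 1.9974)
z^{k+1} = 0.1323
Step 3: u-update.
u^{k+1} = 1.9974 - 1.4239 - 0.1323 = 0.4412
Step 4: Primal residual = |-1.4239 - 0.1323| = 1.5562


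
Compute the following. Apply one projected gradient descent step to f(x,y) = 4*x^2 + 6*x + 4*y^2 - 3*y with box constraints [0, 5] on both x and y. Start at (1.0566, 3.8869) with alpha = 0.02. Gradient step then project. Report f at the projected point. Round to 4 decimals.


Step 1: Compute gradient at (1.0566, 3.8869).
grad_x = 2*4*1.0566 + 6 = 14.4528
grad_y = 2*4*3.8869 - 3 = 28.0952
Step 2: Gradient step.
x_raw = 1.0566 - 0.02*14.4528 = 0.7675
y_raw = 3.8869 - 0.02*28.0952 = 3.325
Step 3: Project onto [0, 5].
x_proj = clip(0.7675) = 0.7675
y_proj = clip(3.325) = 3.325
Step 4: Evaluate f.
f(0.7675, 3.325) = 41.2092


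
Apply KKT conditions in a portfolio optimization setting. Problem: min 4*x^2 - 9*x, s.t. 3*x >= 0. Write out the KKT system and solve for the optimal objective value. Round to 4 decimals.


Step 1: Try lambda = 0 (constraint inactive).
Stationarity: 2*4*x - 9 = 0
x* = 9/(2*4) = 1.125
Check constraint: 3*1.125 = 3.375 >= 0 -- satisfied.
Step 2: Compute optimal value.
f(x*) = 4*1.125^2 - 9*1.125 = -5.0625


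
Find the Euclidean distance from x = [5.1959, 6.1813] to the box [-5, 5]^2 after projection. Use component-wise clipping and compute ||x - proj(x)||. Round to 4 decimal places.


Project each component onto [-5, 5].
clip(5.1959) = 5.0, clip(6.1813) = 5.0
Projection = [5.0, 5.0]
Squared diffs: [0.0384, 1.3955]
Distance = sqrt(1.4339) = 1.1974


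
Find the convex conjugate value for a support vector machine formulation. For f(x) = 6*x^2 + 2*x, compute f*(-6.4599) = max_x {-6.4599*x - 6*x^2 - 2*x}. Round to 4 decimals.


f*(y) = sup_x {y*x - a*x^2 - b*x} = sup_x {(y-b)*x - a*x^2}
FOC: (y - b) - 2a*x = 0 => x* = (y - b)/(2a)
x* = (-6.4599 - 2)/(2*6) = -0.705
f*(-6.4599) = (y-b)^2/(4a) = (-6.4599 - 2)^2/(4*6)
= 71.5699/24 = 2.9821


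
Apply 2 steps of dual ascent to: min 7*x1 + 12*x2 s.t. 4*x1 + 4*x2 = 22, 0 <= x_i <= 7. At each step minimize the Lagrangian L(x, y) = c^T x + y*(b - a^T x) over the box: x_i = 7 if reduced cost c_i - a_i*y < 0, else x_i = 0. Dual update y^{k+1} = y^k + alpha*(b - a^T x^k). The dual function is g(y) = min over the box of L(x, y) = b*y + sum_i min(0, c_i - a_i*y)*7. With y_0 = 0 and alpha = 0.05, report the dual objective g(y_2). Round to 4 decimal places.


Dual ascent for LP: min 7*x1 + 12*x2, 4*x1 + 4*x2 = 22, 0 <= x_i <= 7
Step 1: y^k = 0.0, reduced costs: (7.0, 12.0)
  x^k = (0.0, 0.0), subgradient = b - a^T x = 22.0
  y^{k+1} = 0.0 + 0.05*22.0 = 1.1
Step 2: y^k = 1.1, reduced costs: (2.6, 7.6)
  x^k = (0.0, 0.0), subgradient = b - a^T x = 22.0
  y^{k+1} = 1.1 + 0.05*22.0 = 2.2
Dual objective at y_2 = 2.2: reduced costs (-1.8, 3.2), box minimizer x = (7.0, 0.0)
g(y_2) = b*y + (c1 - a1*y)*x1 + (c2 - a2*y)*x2 = 22*2.2 + (-1.8)*7.0 + 3.2*0.0 = 48.4 - 12.6 + 0.0 = 35.8


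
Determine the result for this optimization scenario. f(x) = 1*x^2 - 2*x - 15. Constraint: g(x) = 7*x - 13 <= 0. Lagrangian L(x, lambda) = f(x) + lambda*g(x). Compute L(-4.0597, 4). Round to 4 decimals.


Step 1: Evaluate f(x).
f(-4.0597) = 1*(-4.0597)^2 - 2*(-4.0597) - 15 = 9.6006
Step 2: Evaluate g(x).
g(-4.0597) = 7*-4.0597 - 13 = -41.4179
Step 3: Compute Lagrangian.
L = 9.6006 + 4*-41.4179 = -156.071


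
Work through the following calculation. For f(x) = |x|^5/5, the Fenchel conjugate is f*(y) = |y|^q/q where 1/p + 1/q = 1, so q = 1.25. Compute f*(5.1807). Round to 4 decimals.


The conjugate exponent q satisfies 1/p + 1/q = 1.
p = 5, so q = 5/(5 - 1) = 1.25
|y|^q = 5.1807^1.25 = 7.816
f*(5.1807) = 7.816 / 1.25 = 6.2528


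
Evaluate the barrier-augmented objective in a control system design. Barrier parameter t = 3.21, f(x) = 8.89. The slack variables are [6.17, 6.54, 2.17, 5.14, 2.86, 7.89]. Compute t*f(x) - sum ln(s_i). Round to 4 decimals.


Step 1: Compute log-barrier.
ln values: [1.8197, 1.8779, 0.7747, 1.6371, 1.0508, 2.0656]
phi = -(1.8197 + 1.8779 + 0.7747 + 1.6371 + 1.0508 + 2.0656) = -9.2258
Step 2: Compute augmented objective.
t*f(x) = 3.21*8.89 = 28.5369
Total = 28.5369 - 9.2258 = 19.3111


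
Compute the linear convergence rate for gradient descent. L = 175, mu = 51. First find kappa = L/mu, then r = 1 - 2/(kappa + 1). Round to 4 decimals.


Step 1: Compute the condition number.
kappa = L/mu = 175/51 = 3.4314
Step 2: Compute the convergence rate.
r = 1 - 2/(kappa + 1) = 1 - 2*mu/(L + mu) = (L - mu)/(L + mu) = 124/226 = 0.5487


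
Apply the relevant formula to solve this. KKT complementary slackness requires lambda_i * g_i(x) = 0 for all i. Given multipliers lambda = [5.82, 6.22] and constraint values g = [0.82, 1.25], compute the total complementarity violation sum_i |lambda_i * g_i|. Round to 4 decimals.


KKT complementary slackness check:
lambda_1 * g_1 = 5.82 * 0.82 = 4.7724
lambda_2 * g_2 = 6.22 * 1.25 = 7.775
Total violation = 4.7724 + 7.775 = 12.5474


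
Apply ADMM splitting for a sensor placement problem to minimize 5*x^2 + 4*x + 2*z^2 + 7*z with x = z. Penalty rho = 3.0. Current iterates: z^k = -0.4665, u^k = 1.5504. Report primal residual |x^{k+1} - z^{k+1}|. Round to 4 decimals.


ADMM iteration with rho = 3.0, z^k = -0.4665, u^k = 1.5504
Step 1: x-update.
Minimize 5*x^2 + 4*x + (3.0/2)*(x + 0.4665 + 1.5504)^2
FOC: (2*5 + 3.0)*x = -4 + 3.0*(-0.4665 - 1.5504)
x^{k+1} = -0.7731
Step 2: z-update.
Minimize 2*z^2 + 7*z + (3.0/2)*(-0.7731 - z + 1.5504)^2
FOC: (2*2 + 3.0)*z = -7 + 3.0*(-0.7731 + 1.5504)
z^{k+1} = -0.6669
Step 3: u-update.
u^{k+1} = 1.5504 - 0.7731 + 0.6669 = 1.4442
Step 4: Primal residual = |-0.7731 + 0.6669| = 0.1062


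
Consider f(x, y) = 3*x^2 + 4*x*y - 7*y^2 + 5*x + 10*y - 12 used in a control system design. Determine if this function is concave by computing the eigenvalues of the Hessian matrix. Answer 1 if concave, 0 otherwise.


The Hessian of f(x,y) = 3*x^2 + 4*x*y - 7*y^2 + 5*x + 10*y - 12 is:
H = [[6, 4], [4, -14]]
Trace = 6 - 14 = -8
Determinant = 6*-14 - (4)^2 = -100
Discriminant = (-8)^2 - 4*-100 = 464.0
Eigenvalues: lambda_1 = -14.7703, lambda_2 = 6.7703
The function is not concave.

0


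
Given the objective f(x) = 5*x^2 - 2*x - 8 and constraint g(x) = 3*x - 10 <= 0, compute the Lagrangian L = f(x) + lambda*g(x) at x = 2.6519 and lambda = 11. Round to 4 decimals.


Step 1: Evaluate f(x).
f(2.6519) = 5*2.6519^2 - 2*2.6519 - 8 = 21.8591
Step 2: Evaluate g(x).
g(2.6519) = 3*2.6519 - 10 = -2.0443
Step 3: Compute Lagrangian.
L = 21.8591 + 11*-2.0443 = -0.6282


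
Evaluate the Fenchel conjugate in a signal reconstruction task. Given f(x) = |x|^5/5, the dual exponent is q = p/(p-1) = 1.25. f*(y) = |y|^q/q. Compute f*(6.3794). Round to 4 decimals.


The conjugate exponent q satisfies 1/p + 1/q = 1.
p = 5, so q = 5/(5 - 1) = 1.25
|y|^q = 6.3794^1.25 = 10.1385
f*(6.3794) = 10.1385 / 1.25 = 8.1108


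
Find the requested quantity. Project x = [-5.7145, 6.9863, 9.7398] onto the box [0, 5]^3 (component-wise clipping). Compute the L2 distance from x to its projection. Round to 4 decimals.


Project each component onto [0, 5].
clip(-5.7145) = 0.0, clip(6.9863) = 5.0, clip(9.7398) = 5.0
Projection = [0.0, 5.0, 5.0]
Squared diffs: [32.6555, 3.9454, 22.4657]
Distance = sqrt(59.0666) = 7.6855


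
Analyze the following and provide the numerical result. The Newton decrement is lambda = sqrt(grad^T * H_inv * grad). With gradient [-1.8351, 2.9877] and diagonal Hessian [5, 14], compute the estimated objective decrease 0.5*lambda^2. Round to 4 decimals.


Step 1: H is diagonal, so H^(-1) * g = [-0.367, 0.2134].
Step 2: g^T H^(-1) g = sum_i g_i^2 / H_ii
  = (-1.8351)^2/5 + (2.9877)^2/14
  = 0.6735 + 0.6376 = 1.3111
Step 3: Objective decrease = 0.5 * g^T H^(-1) g = 0.6556


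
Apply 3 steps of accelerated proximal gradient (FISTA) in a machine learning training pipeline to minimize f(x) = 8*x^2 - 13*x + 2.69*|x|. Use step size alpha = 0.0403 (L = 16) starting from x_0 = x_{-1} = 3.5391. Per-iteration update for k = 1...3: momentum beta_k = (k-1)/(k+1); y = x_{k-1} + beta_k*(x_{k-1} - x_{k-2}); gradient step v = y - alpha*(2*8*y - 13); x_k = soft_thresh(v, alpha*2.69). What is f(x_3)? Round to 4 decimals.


FISTA on f(x) = 8*x^2 - 13*x + 2.69*|x|
L = 16, alpha = 0.0403
Iteration 1: beta = 0.0, y = 3.5391 + 0.0*(3.5391 - 3.5391) = 3.5391
  grad(y) = 43.6256, v = y - alpha*grad = 1.781
  prox(v) = soft_thresh(1.781, 0.1084) = 1.6726
Iteration 2: beta = 0.3333, y = 1.6726 + 0.3333*(1.6726 - 3.5391) = 1.0504
  grad(y) = 3.8065, v = y - alpha*grad = 0.897
  prox(v) = soft_thresh(0.897, 0.1084) = 0.7886
Iteration 3: beta = 0.5, y = 0.7886 + 0.5*(0.7886 - 1.6726) = 0.3466
  grad(y) = -7.4543, v = y - alpha*grad = 0.647
  prox(v) = soft_thresh(0.647, 0.1084) = 0.5386
f(x_3) = 8*0.5386^2 - 13*0.5386 + 2.69*|0.5386| = -3.2323


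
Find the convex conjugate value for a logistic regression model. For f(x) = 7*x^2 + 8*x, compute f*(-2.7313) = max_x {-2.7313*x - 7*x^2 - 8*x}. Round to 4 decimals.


f*(y) = sup_x {y*x - a*x^2 - b*x} = sup_x {(y-b)*x - a*x^2}
FOC: (y - b) - 2a*x = 0 => x* = (y - b)/(2a)
x* = (-2.7313 - 8)/(2*7) = -0.7665
f*(-2.7313) = (y-b)^2/(4a) = (-2.7313 - 8)^2/(4*7)
= 115.1608/28 = 4.1129


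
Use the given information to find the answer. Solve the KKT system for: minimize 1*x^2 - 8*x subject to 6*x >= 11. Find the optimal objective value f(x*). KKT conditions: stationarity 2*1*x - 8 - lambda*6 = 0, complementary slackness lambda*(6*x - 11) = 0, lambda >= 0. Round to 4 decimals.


Step 1: Try lambda = 0 (constraint inactive).
Stationarity: 2*1*x - 8 = 0
x* = 8/(2*1) = 4.0
Check constraint: 6*4.0 = 24.0 >= 11 -- satisfied.
Step 2: Compute optimal value.
f(x*) = 1*4.0^2 - 8*4.0 = -16.0


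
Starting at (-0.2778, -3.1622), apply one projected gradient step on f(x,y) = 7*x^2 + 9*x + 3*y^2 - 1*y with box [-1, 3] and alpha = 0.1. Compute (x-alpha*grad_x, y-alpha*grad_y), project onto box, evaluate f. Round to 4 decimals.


Step 1: Compute gradient at (-0.2778, -3.1622).
grad_x = 2*7*-0.2778 + 9 = 5.1108
grad_y = 2*3*-3.1622 - 1 = -19.9732
Step 2: Gradient step.
x_raw = -0.2778 - 0.1*5.1108 = -0.7889
y_raw = -3.1622 - 0.1*-19.9732 = -1.1649
Step 3: Project onto [-1, 3].
x_proj = clip(-0.7889) = -0.7889
y_proj = clip(-1.1649) = -1.0
Step 4: Evaluate f.
f(-0.7889, -1.0) = 1.2564


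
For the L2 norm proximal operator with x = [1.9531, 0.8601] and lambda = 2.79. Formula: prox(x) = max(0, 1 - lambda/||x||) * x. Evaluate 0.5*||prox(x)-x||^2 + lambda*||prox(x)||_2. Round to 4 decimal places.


Step 1: Compute ||x||.
||x|| = 2.1341
Step 2: Compute scaling factor.
scale = max(0, 1 - 2.79/2.1341) = 0.0
Step 3: prox(x) = [0.0, 0.0]
||prox(x)|| = 0.0
Step 4: Proximal objective.
0.5*||prox-x||^2 = 2.2772
lambda*||prox|| = 0.0
Total = 2.2772


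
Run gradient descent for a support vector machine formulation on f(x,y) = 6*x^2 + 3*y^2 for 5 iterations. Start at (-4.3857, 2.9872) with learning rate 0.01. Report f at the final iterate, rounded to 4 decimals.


Gradient descent on f(x,y) = 6*x^2 + 3*y^2.
Starting point: (-4.3857, 2.9872), alpha = 0.01
Step 1: grad_x = 2*6*-4.3857 = -52.6284, grad_y = 2*3*2.9872 = 17.9232
  x_1 = -4.3857 - 0.01*-52.6284 = -3.8594
  y_1 = 2.9872 - 0.01*17.9232 = 2.808
Step 2: grad_x = 2*6*-3.8594 = -46.313, grad_y = 2*3*2.808 = 16.8478
  x_2 = -3.8594 - 0.01*-46.313 = -3.3963
  y_2 = 2.808 - 0.01*16.8478 = 2.6395
Step 3: grad_x = 2*6*-3.3963 = -40.7554, grad_y = 2*3*2.6395 = 15.8369
  x_3 = -3.3963 - 0.01*-40.7554 = -2.9887
  y_3 = 2.6395 - 0.01*15.8369 = 2.4811
Step 4: grad_x = 2*6*-2.9887 = -35.8648, grad_y = 2*3*2.4811 = 14.8867
  x_4 = -2.9887 - 0.01*-35.8648 = -2.6301
  y_4 = 2.4811 - 0.01*14.8867 = 2.3323
Step 5: grad_x = 2*6*-2.6301 = -31.561, grad_y = 2*3*2.3323 = 13.9935
  x_5 = -2.6301 - 0.01*-31.561 = -2.3145
  y_5 = 2.3323 - 0.01*13.9935 = 2.1923
f(-2.3145, 2.1923) = 6*(-2.3145)^2 + 3*2.1923^2 = 46.5595


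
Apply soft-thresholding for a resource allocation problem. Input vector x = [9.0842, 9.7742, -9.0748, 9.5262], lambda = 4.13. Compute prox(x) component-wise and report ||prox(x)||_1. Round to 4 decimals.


Soft-thresholding with lambda = 4.13:
prox(9.0842) = sign(9.0842)*max(|9.0842| - 4.13, 0) = 4.9542
prox(9.7742) = sign(9.7742)*max(|9.7742| - 4.13, 0) = 5.6442
prox(-9.0748) = sign(-9.0748)*max(|-9.0748| - 4.13, 0) = -4.9448
prox(9.5262) = sign(9.5262)*max(|9.5262| - 4.13, 0) = 5.3962
prox(x) = [4.9542, 5.6442, -4.9448, 5.3962]
||prox(x)||_1 = 4.9542 + 5.6442 + 4.9448 + 5.3962 = 20.9394


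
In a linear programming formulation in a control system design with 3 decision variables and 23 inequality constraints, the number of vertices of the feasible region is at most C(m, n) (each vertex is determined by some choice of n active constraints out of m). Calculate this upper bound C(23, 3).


Each vertex corresponds to some choice of n active constraints out of m, so the number of vertices is at most C(m, n) = m! / (n!(m-n)!).
m = 23, n = 3
Numerator: 23 * 22 * 21
Denominator: 3! = 6
C(23, 3) = 1771


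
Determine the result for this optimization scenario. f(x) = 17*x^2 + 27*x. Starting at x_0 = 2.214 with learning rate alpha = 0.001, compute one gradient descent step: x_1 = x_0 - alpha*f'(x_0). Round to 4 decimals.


We compute the gradient at x_0 and apply the update.
f'(x) = 34*x + 27
f'(2.214) = 34*2.214 + 27 = 102.276
x_1 = 2.214 - 0.001*102.276 = 2.1117


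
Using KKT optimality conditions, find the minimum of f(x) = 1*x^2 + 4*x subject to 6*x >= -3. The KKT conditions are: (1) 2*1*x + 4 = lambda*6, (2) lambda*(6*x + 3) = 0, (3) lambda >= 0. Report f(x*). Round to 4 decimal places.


Step 1: Try lambda = 0 (constraint inactive).
x_unc = -4/(2*1) = -2.0
Check: 6*-2.0 = -12.0 < -3 -- violated!
Step 2: Constraint must be active: 6*x = -3
x* = -3/6 = -0.5
lambda = (2*1*(-0.5) + 4)/6 = 0.5
Step 3: Compute optimal value.
f(x*) = 1*(-0.5)^2 + 4*(-0.5) = -1.75


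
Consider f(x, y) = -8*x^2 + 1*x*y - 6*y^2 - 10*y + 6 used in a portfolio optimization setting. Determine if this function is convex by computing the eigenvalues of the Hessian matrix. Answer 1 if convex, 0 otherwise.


The Hessian of f(x,y) = -8*x^2 + 1*x*y - 6*y^2 - 10*y + 6 is:
H = [[-16, 1], [1, -12]]
Trace = -16 - 12 = -28
Determinant = -16*-12 - (1)^2 = 191
Discriminant = (-28)^2 - 4*191 = 20.0
Eigenvalues: lambda_1 = -16.2361, lambda_2 = -11.7639
The function is not convex.

0


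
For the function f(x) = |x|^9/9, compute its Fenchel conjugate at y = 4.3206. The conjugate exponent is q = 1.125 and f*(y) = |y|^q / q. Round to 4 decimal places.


The conjugate exponent q satisfies 1/p + 1/q = 1.
p = 9, so q = 9/(9 - 1) = 1.125
|y|^q = 4.3206^1.125 = 5.1878
f*(4.3206) = 5.1878 / 1.125 = 4.6114


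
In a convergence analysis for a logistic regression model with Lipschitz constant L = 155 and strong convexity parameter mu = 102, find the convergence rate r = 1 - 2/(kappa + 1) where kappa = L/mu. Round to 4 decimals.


Step 1: Compute the condition number.
kappa = L/mu = 155/102 = 1.5196
Step 2: Compute the convergence rate.
r = 1 - 2/(kappa + 1) = 1 - 2*mu/(L + mu) = (L - mu)/(L + mu) = 53/257 = 0.2062


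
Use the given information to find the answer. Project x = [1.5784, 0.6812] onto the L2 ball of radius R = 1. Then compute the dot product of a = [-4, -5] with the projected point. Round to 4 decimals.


Step 1: Compute ||x|| (intermediates to 6 decimals).
||x|| = sqrt(1.5784^2 + 0.6812^2) = 1.719122
Step 2: Project.
Since ||x|| > R, scale = R/||x|| = 1/1.719122 = 0.581692, proj(x) = scale * x
proj(x) = [0.918143, 0.396249]
Step 3: Dot product.
a^T * proj(x) = -4*0.918143 - 5*0.396249 = -5.6538


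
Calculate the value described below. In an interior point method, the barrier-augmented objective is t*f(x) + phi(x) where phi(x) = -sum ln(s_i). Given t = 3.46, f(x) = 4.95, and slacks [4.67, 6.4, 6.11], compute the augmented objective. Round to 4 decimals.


Step 1: Compute log-barrier.
ln values: [1.5412, 1.8563, 1.8099]
phi = -(1.5412 + 1.8563 + 1.8099) = -5.2074
Step 2: Compute augmented objective.
t*f(x) = 3.46*4.95 = 17.127
Total = 17.127 - 5.2074 = 11.9196


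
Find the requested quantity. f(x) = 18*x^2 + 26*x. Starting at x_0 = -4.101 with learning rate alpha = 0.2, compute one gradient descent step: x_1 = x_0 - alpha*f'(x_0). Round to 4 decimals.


We compute the gradient at x_0 and apply the update.
f'(x) = 36*x + 26
f'(-4.101) = 36*-4.101 + 26 = -121.636
x_1 = -4.101 - 0.2*-121.636 = 20.2262


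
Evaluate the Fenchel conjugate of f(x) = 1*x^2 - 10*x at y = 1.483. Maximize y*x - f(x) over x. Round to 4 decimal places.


f*(y) = sup_x {y*x - a*x^2 - b*x} = sup_x {(y-b)*x - a*x^2}
FOC: (y - b) - 2a*x = 0 => x* = (y - b)/(2a)
x* = (1.483 + 10)/(2*1) = 5.7415
f*(1.483) = (y-b)^2/(4a) = (1.483 + 10)^2/(4*1)
= 131.8593/4 = 32.9648


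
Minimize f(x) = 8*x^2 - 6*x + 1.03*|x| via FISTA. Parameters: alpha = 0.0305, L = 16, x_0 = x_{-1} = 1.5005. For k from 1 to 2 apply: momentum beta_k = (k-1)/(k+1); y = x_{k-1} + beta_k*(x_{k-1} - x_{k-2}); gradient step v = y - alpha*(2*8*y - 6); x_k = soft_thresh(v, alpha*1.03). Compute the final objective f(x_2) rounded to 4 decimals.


FISTA on f(x) = 8*x^2 - 6*x + 1.03*|x|
L = 16, alpha = 0.0305
Iteration 1: beta = 0.0, y = 1.5005 + 0.0*(1.5005 - 1.5005) = 1.5005
  grad(y) = 18.008, v = y - alpha*grad = 0.9513
  prox(v) = soft_thresh(0.9513, 0.0314) = 0.9198
Iteration 2: beta = 0.3333, y = 0.9198 + 0.3333*(0.9198 - 1.5005) = 0.7263
  grad(y) = 5.6206, v = y - alpha*grad = 0.5549
  prox(v) = soft_thresh(0.5549, 0.0314) = 0.5234
f(x_2) = 8*0.5234^2 - 6*0.5234 + 1.03*|0.5234| = -0.4096


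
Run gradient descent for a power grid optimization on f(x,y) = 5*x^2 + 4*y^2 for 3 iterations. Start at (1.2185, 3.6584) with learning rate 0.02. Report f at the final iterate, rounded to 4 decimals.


Gradient descent on f(x,y) = 5*x^2 + 4*y^2.
Starting point: (1.2185, 3.6584), alpha = 0.02
Step 1: grad_x = 2*5*1.2185 = 12.185, grad_y = 2*4*3.6584 = 29.2672
  x_1 = 1.2185 - 0.02*12.185 = 0.9748
  y_1 = 3.6584 - 0.02*29.2672 = 3.0731
Step 2: grad_x = 2*5*0.9748 = 9.748, grad_y = 2*4*3.0731 = 24.5844
  x_2 = 0.9748 - 0.02*9.748 = 0.7798
  y_2 = 3.0731 - 0.02*24.5844 = 2.5814
Step 3: grad_x = 2*5*0.7798 = 7.7984, grad_y = 2*4*2.5814 = 20.6509
  x_3 = 0.7798 - 0.02*7.7984 = 0.6239
  y_3 = 2.5814 - 0.02*20.6509 = 2.1683
f(0.6239, 2.1683) = 5*0.6239^2 + 4*2.1683^2 = 20.753


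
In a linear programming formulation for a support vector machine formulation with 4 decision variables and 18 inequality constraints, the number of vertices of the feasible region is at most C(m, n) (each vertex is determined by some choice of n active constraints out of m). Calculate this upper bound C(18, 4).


Each vertex corresponds to some choice of n active constraints out of m, so the number of vertices is at most C(m, n) = m! / (n!(m-n)!).
m = 18, n = 4
Numerator: 18 * 17 * 16 * 15
Denominator: 4! = 24
C(18, 4) = 3060


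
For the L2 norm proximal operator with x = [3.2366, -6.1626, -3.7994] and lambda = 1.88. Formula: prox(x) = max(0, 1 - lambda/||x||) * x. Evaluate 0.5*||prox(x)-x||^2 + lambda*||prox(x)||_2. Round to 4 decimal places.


Step 1: Compute ||x||.
||x|| = 7.9302
Step 2: Compute scaling factor.
scale = max(0, 1 - 1.88/7.9302) = 0.7629
Step 3: prox(x) = [2.4693, -4.7016, -2.8987]
||prox(x)|| = 6.0502
Step 4: Proximal objective.
0.5*||prox-x||^2 = 1.7672
lambda*||prox|| = 11.3744
Total = 13.1416


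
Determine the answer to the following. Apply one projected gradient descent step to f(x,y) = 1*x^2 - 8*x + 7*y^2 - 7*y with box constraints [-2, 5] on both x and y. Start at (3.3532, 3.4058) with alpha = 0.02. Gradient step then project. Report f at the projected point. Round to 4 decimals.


Step 1: Compute gradient at (3.3532, 3.4058).
grad_x = 2*1*3.3532 - 8 = -1.2936
grad_y = 2*7*3.4058 - 7 = 40.6812
Step 2: Gradient step.
x_raw = 3.3532 - 0.02*-1.2936 = 3.3791
y_raw = 3.4058 - 0.02*40.6812 = 2.5922
Step 3: Project onto [-2, 5].
x_proj = clip(3.3791) = 3.3791
y_proj = clip(2.5922) = 2.5922
Step 4: Evaluate f.
f(3.3791, 2.5922) = 13.276


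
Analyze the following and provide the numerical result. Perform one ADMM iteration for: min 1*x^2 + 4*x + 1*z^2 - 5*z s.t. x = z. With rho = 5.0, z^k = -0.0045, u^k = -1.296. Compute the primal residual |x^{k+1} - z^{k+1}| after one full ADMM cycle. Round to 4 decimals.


ADMM iteration with rho = 5.0, z^k = -0.0045, u^k = -1.296
Step 1: x-update.
Minimize 1*x^2 + 4*x + (5.0/2)*(x + 0.0045 - 1.296)^2
FOC: (2*1 + 5.0)*x = -4 + 5.0*(-0.0045 + 1.296)
x^{k+1} = 0.3511
Step 2: z-update.
Minimize 1*z^2 - 5*z + (5.0/2)*(0.3511 - z - 1.296)^2
FOC: (2*1 + 5.0)*z = 5 + 5.0*(0.3511 - 1.296)
z^{k+1} = 0.0393
Step 3: u-update.
u^{k+1} = -1.296 + 0.3511 - 0.0393 = -0.9843
Step 4: Primal residual = |0.3511 - 0.0393| = 0.3117
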